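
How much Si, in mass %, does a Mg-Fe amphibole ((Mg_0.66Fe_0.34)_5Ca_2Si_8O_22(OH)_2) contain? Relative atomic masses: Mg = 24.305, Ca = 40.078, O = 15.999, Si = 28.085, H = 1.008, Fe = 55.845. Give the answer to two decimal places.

Formula mass = 3.30*24.305 + 1.70*55.845 + 2*40.078 + 8*28.085 + 24*15.999 + 2*1.008 = 865.971 g/mol, of which 224.680 g is Si.
So Si makes up 224.680/865.971 = 0.2595 of the mass, i.e. 25.95%.

25.95 mass %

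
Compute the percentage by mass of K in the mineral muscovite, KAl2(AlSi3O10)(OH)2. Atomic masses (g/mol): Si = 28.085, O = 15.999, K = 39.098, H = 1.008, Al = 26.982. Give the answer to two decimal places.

9.82 weight percent

Formula mass = 1×39.098 + 3×26.982 + 3×28.085 + 12×15.999 + 2×1.008 = 398.303 g/mol, of which 39.098 g is K.
So K makes up 39.098/398.303 = 0.0982 of the mass, i.e. 9.82%.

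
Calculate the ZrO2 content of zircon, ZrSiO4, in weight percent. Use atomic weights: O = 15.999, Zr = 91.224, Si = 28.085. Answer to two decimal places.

Formula mass = 183.305 g/mol.
1 Zr → 1.0000 mol ZrO2 per formula unit; M(ZrO2) = 123.222, so ZrO2 mass = 123.222 g.
123.222/183.305 × 100 = 67.22 wt%.

67.22 wt%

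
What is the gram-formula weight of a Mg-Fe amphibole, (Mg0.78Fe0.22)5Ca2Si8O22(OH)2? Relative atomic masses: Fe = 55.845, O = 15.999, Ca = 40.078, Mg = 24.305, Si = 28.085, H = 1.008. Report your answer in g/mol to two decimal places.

847.05 g/mol

The formula mass is the sum 3.90*24.305 + 1.10*55.845 + 2*40.078 + 8*28.085 + 24*15.999 + 2*1.008.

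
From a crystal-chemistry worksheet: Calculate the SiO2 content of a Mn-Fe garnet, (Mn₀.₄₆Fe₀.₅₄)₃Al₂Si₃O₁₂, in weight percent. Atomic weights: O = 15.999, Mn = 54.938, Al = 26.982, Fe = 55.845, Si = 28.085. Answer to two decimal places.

Formula mass = 496.490 g/mol.
3 Si → 3.0000 mol SiO2 per formula unit; M(SiO2) = 60.083, so SiO2 mass = 180.249 g.
180.249/496.490 × 100 = 36.30 wt%.

36.30 wt%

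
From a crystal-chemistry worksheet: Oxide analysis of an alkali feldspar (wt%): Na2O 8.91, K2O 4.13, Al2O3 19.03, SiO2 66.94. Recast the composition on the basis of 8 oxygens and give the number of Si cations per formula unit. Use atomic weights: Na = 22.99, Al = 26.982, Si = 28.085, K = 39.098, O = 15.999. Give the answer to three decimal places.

8.91 wt% Na2O ÷ 61.979 g/mol = 0.14376 mol, giving 0.28752 Na and 0.14376 O.
4.13 wt% K2O ÷ 94.195 g/mol = 0.04385 mol, giving 0.08770 K and 0.04385 O.
19.03 wt% Al2O3 ÷ 101.961 g/mol = 0.18664 mol, giving 0.37328 Al and 0.55992 O.
66.94 wt% SiO2 ÷ 60.083 g/mol = 1.11413 mol, giving 1.11413 Si and 2.22826 O.
Oxygen sums to 2.97579; scaling by 8/2.97579 = 2.68836 puts the formula on 8 O.
Si: 1.11413 × 2.68836 = 2.995 atoms per formula unit.

2.995 Si apfu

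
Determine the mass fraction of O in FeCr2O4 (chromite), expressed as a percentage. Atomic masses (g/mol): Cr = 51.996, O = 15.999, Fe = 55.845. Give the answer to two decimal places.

28.59 wt%

Molar mass of FeCr2O4: 1·55.845 + 2·51.996 + 4·15.999 = 223.833 g/mol.
Mass of O per formula unit: 4 × 15.999 = 63.996 g.
Weight fraction O = 63.996 / 223.833 = 0.2859.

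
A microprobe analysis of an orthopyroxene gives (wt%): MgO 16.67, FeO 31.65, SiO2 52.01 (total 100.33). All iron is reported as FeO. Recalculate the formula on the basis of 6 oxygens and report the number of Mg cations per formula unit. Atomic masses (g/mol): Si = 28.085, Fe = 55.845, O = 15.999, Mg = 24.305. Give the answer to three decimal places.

0.960 Mg apfu

16.67 wt% MgO ÷ 40.304 g/mol = 0.41361 mol, giving 0.41361 Mg and 0.41361 O.
31.65 wt% FeO ÷ 71.844 g/mol = 0.44054 mol, giving 0.44054 Fe and 0.44054 O.
52.01 wt% SiO2 ÷ 60.083 g/mol = 0.86564 mol, giving 0.86564 Si and 1.73128 O.
Oxygen sums to 2.58543; scaling by 6/2.58543 = 2.32070 puts the formula on 6 O.
Mg: 0.41361 × 2.32070 = 0.960 atoms per formula unit.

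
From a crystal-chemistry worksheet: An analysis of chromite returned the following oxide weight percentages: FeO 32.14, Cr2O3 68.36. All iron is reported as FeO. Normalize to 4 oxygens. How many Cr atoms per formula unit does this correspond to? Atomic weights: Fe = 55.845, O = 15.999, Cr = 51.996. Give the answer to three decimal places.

32.14 wt% FeO ÷ 71.844 g/mol = 0.44736 mol, giving 0.44736 Fe and 0.44736 O.
68.36 wt% Cr2O3 ÷ 151.989 g/mol = 0.44977 mol, giving 0.89954 Cr and 1.34931 O.
Oxygen sums to 1.79667; scaling by 4/1.79667 = 2.22634 puts the formula on 4 O.
Cr: 0.89954 × 2.22634 = 2.003 atoms per formula unit.

2.003 Cr apfu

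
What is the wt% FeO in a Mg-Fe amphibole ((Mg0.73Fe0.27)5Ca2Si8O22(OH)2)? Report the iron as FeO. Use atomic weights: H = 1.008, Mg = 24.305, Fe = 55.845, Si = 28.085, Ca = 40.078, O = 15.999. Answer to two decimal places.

Formula mass = 854.932 g/mol.
1.35 Fe → 1.3500 mol FeO per formula unit; M(FeO) = 71.844, so FeO mass = 96.989 g.
96.989/854.932 × 100 = 11.34 wt%.

11.34 wt%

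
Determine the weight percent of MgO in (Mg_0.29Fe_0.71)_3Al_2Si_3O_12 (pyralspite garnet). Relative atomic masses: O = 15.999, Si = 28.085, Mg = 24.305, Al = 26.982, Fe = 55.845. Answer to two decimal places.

Formula mass = 470.302 g/mol.
0.87 Mg → 0.8700 mol MgO per formula unit; M(MgO) = 40.304, so MgO mass = 35.064 g.
35.064/470.302 × 100 = 7.46 wt%.

7.46 wt%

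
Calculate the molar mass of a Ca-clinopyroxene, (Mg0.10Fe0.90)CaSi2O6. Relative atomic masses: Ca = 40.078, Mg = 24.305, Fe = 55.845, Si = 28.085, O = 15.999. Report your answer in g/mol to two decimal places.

Mg: 0.10 × 24.305 = 2.4305
Fe: 0.90 × 55.845 = 50.2605
Ca: 1 × 40.078 = 40.0780
Si: 2 × 28.085 = 56.1700
O: 6 × 15.999 = 95.9940
Summing the contributions gives the formula mass.

244.93 g/mol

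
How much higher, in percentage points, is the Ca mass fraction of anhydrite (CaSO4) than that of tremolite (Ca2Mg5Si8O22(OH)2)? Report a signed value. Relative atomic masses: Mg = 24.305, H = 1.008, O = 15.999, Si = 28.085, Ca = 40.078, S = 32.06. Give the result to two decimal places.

First mineral: 40.078 g Ca in 136.134 g formula = 29.44 wt% Ca.
Second mineral: 80.156 g Ca in 812.353 g formula = 9.87 wt% Ca.
29.44% − 9.87% gives a difference of 19.57 percentage points.

19.57 percentage points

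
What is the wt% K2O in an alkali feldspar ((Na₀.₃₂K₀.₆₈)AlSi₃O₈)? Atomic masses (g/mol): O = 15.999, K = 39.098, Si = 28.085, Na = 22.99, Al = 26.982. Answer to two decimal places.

Molar mass of (Na₀.₃₂K₀.₆₈)AlSi₃O₈ = 0.32×22.99 + 0.68×39.098 + 1×26.982 + 3×28.085 + 8×15.999 = 273.172 g/mol.
Each formula unit contains 0.68 K, equivalent to 0.68/2 = 0.3400 mol K2O.
M(K2O) = 2×39.098 + 1×15.999 = 94.195 g/mol.
Mass of K2O per formula unit = 0.3400 × 94.195 = 32.026 g.
K2O wt% = 32.026 / 273.172 × 100 = 11.72%.

11.72 wt%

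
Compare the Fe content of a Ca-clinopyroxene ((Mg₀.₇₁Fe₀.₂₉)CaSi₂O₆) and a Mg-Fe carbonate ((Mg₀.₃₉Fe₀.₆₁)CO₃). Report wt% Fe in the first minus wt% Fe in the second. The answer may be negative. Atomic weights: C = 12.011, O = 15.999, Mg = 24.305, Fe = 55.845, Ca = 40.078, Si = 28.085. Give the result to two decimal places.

First mineral: 16.195 g Fe in 225.694 g formula = 7.18 wt% Fe.
Second mineral: 34.065 g Fe in 103.552 g formula = 32.90 wt% Fe.
7.18% − 32.90% gives a difference of -25.72 percentage points.

-25.72 percentage points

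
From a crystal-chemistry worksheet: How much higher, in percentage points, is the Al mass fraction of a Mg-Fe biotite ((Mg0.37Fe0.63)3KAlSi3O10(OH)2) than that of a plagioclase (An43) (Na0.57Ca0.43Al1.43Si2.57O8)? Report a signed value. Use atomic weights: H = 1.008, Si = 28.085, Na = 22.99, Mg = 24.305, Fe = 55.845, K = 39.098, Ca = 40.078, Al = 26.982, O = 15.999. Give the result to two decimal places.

M((Mg0.37Fe0.63)3KAlSi3O10(OH)2) = 476.865 g/mol, so wt% Al = 26.982/476.865 × 100 = 5.66%.
M(Na0.57Ca0.43Al1.43Si2.57O8) = 269.093 g/mol, so wt% Al = 38.584/269.093 × 100 = 14.34%.
5.66 − 14.34 = -8.68 pp.

-8.68 percentage points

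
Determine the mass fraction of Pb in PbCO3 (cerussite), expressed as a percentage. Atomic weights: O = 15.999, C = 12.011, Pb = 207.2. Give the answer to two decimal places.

77.54 mass %

M(PbCO3) = 267.208 g/mol.
Pb contributes 1 × 207.2 = 207.200 g per mole.
207.200/267.208 = 0.7754 → 77.54%.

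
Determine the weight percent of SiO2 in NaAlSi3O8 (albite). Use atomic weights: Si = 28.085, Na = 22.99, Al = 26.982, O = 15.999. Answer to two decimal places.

68.74 wt%

M(NaAlSi3O8) = 262.219 g/mol; M(SiO2) = 60.083 g/mol.
Moles SiO2 per formula unit = 3 Si ÷ 1 = 3.0000.
SiO2 fraction = (3.0000 × 60.083) / 262.219 = 180.249/262.219 = 0.6874.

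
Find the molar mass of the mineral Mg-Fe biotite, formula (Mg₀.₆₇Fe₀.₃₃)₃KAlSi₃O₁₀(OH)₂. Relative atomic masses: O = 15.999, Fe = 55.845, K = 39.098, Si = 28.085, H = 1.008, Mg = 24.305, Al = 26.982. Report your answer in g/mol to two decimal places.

448.48 g/mol

The formula mass is the sum 2.01×24.305 + 0.99×55.845 + 1×39.098 + 1×26.982 + 3×28.085 + 12×15.999 + 2×1.008.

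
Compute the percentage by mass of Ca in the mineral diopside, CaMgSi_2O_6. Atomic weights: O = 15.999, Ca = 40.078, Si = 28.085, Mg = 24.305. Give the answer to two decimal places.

Molar mass of CaMgSi_2O_6: 1*40.078 + 1*24.305 + 2*28.085 + 6*15.999 = 216.547 g/mol.
Mass of Ca per formula unit: 1 × 40.078 = 40.078 g.
Weight fraction Ca = 40.078 / 216.547 = 0.1851.

18.51 mass %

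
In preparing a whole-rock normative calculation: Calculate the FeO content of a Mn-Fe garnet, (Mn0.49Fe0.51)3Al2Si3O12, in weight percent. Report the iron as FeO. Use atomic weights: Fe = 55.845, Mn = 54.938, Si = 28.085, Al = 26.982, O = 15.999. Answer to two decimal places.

Molar mass of (Mn0.49Fe0.51)3Al2Si3O12 = 1.47×54.938 + 1.53×55.845 + 2×26.982 + 3×28.085 + 12×15.999 = 496.409 g/mol.
Each formula unit contains 1.53 Fe, equivalent to 1.53/1 = 1.5300 mol FeO.
M(FeO) = 1×55.845 + 1×15.999 = 71.844 g/mol.
Mass of FeO per formula unit = 1.5300 × 71.844 = 109.921 g.
FeO wt% = 109.921 / 496.409 × 100 = 22.14%.

22.14 wt%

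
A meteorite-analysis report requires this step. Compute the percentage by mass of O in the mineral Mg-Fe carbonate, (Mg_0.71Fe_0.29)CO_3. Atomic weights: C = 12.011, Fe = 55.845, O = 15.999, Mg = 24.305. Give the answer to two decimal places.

51.36 wt%

Formula mass = 0.71·24.305 + 0.29·55.845 + 1·12.011 + 3·15.999 = 93.460 g/mol, of which 47.997 g is O.
So O makes up 47.997/93.460 = 0.5136 of the mass, i.e. 51.36%.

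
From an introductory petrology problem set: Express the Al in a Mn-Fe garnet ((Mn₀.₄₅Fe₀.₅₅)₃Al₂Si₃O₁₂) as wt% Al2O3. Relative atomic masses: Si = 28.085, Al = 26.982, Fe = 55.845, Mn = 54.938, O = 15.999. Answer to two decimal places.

20.54 wt%

Formula mass = 496.518 g/mol.
2 Al → 1.0000 mol Al2O3 per formula unit; M(Al2O3) = 101.961, so Al2O3 mass = 101.961 g.
101.961/496.518 × 100 = 20.54 wt%.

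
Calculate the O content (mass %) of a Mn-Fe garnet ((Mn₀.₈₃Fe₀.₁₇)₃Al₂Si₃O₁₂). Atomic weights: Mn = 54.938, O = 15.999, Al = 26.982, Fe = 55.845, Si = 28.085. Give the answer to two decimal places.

38.75 mass %

Formula mass = 2.49×54.938 + 0.51×55.845 + 2×26.982 + 3×28.085 + 12×15.999 = 495.484 g/mol, of which 191.988 g is O.
So O makes up 191.988/495.484 = 0.3875 of the mass, i.e. 38.75%.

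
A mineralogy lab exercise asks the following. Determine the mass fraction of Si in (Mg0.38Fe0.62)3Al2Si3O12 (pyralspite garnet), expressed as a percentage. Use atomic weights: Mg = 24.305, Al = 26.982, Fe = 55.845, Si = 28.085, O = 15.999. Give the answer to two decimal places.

Formula mass = 1.14*24.305 + 1.86*55.845 + 2*26.982 + 3*28.085 + 12*15.999 = 461.786 g/mol, of which 84.255 g is Si.
So Si makes up 84.255/461.786 = 0.1825 of the mass, i.e. 18.25%.

18.25 weight percent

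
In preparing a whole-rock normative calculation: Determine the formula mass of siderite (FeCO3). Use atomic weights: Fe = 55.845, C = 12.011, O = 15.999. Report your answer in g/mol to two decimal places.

The formula mass is the sum 1·55.845 + 1·12.011 + 3·15.999.

115.85 g/mol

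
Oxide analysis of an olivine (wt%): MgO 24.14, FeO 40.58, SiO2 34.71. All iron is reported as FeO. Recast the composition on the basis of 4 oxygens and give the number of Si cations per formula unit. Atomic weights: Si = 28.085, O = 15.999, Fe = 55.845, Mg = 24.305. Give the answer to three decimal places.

0.996 Si apfu

24.14 wt% MgO ÷ 40.304 g/mol = 0.59895 mol, giving 0.59895 Mg and 0.59895 O.
40.58 wt% FeO ÷ 71.844 g/mol = 0.56483 mol, giving 0.56483 Fe and 0.56483 O.
34.71 wt% SiO2 ÷ 60.083 g/mol = 0.57770 mol, giving 0.57770 Si and 1.15540 O.
Oxygen sums to 2.31918; scaling by 4/2.31918 = 1.72475 puts the formula on 4 O.
Si: 0.57770 × 1.72475 = 0.996 atoms per formula unit.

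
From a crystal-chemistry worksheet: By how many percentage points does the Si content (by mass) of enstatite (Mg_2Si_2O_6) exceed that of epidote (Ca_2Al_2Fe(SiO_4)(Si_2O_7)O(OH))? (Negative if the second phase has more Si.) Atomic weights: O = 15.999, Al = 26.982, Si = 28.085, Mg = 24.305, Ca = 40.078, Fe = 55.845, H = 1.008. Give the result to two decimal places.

10.54 percentage points

Si in Mg_2Si_2O_6: molar mass 200.774 g/mol; 2×28.085 = 56.170 g → 27.98 wt%.
Si in Ca_2Al_2Fe(SiO_4)(Si_2O_7)O(OH): molar mass 483.215 g/mol; 3×28.085 = 84.255 g → 17.44 wt%.
Difference = 27.98 − 17.44 = 10.54 percentage points.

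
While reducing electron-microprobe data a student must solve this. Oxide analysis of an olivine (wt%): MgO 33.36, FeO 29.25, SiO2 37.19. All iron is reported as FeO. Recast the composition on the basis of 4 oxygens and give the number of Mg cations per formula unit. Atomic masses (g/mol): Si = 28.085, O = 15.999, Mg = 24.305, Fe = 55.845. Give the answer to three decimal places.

MgO (M=40.304): mol = 0.82771; Mg = 0.82771, O = 0.82771.
FeO (M=71.844): mol = 0.40713; Fe = 0.40713, O = 0.40713.
SiO2 (M=60.083): mol = 0.61898; Si = 0.61898, O = 1.23796.
ΣO = 2.47280; factor = 4/ΣO = 1.61760.
Mg apfu = 0.82771 × 1.61760 = 1.339.

1.339 Mg apfu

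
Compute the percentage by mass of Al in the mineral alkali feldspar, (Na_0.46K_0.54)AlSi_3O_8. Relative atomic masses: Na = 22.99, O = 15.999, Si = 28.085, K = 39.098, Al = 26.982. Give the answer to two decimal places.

Molar mass of (Na_0.46K_0.54)AlSi_3O_8: 0.46×22.99 + 0.54×39.098 + 1×26.982 + 3×28.085 + 8×15.999 = 270.917 g/mol.
Mass of Al per formula unit: 1 × 26.982 = 26.982 g.
Weight fraction Al = 26.982 / 270.917 = 0.0996.

9.96 wt%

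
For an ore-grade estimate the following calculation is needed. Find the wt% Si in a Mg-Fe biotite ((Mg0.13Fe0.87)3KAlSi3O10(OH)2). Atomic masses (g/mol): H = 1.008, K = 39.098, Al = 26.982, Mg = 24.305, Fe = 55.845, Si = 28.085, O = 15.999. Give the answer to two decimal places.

Formula mass = 0.39*24.305 + 2.61*55.845 + 1*39.098 + 1*26.982 + 3*28.085 + 12*15.999 + 2*1.008 = 499.573 g/mol, of which 84.255 g is Si.
So Si makes up 84.255/499.573 = 0.1687 of the mass, i.e. 16.87%.

16.87 weight percent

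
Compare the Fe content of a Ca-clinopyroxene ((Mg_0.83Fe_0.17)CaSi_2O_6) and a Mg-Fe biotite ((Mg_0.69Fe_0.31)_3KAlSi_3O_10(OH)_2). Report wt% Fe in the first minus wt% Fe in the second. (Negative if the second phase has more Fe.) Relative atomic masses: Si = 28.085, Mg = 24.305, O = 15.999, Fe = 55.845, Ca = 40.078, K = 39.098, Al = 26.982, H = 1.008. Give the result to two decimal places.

-7.35 percentage points

M((Mg_0.83Fe_0.17)CaSi_2O_6) = 221.909 g/mol, so wt% Fe = 9.494/221.909 × 100 = 4.28%.
M((Mg_0.69Fe_0.31)_3KAlSi_3O_10(OH)_2) = 446.586 g/mol, so wt% Fe = 51.936/446.586 × 100 = 11.63%.
4.28 − 11.63 = -7.35 pp.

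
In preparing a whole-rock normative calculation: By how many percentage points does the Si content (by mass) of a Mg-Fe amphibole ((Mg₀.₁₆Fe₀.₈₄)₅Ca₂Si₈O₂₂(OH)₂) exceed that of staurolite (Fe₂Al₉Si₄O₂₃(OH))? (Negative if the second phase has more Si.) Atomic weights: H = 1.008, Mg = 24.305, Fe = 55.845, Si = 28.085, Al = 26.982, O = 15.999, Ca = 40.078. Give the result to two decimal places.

M((Mg₀.₁₆Fe₀.₈₄)₅Ca₂Si₈O₂₂(OH)₂) = 944.821 g/mol, so wt% Si = 224.680/944.821 × 100 = 23.78%.
M(Fe₂Al₉Si₄O₂₃(OH)) = 851.852 g/mol, so wt% Si = 112.340/851.852 × 100 = 13.19%.
23.78 − 13.19 = 10.59 pp.

10.59 percentage points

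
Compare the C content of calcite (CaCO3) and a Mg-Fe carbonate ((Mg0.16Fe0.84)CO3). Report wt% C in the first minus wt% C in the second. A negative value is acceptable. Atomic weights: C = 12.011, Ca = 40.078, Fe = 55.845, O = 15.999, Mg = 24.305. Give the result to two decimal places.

1.16 percentage points

C in CaCO3: molar mass 100.086 g/mol; 1×12.011 = 12.011 g → 12.00 wt%.
C in (Mg0.16Fe0.84)CO3: molar mass 110.807 g/mol; 1×12.011 = 12.011 g → 10.84 wt%.
Difference = 12.00 − 10.84 = 1.16 percentage points.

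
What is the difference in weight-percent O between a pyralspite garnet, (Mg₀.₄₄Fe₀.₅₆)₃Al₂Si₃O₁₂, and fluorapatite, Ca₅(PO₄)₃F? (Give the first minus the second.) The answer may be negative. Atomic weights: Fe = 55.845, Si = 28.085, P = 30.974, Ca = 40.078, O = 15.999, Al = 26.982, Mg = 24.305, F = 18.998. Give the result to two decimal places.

4.02 percentage points

O in (Mg₀.₄₄Fe₀.₅₆)₃Al₂Si₃O₁₂: molar mass 456.109 g/mol; 12×15.999 = 191.988 g → 42.09 wt%.
O in Ca₅(PO₄)₃F: molar mass 504.298 g/mol; 12×15.999 = 191.988 g → 38.07 wt%.
Difference = 42.09 − 38.07 = 4.02 percentage points.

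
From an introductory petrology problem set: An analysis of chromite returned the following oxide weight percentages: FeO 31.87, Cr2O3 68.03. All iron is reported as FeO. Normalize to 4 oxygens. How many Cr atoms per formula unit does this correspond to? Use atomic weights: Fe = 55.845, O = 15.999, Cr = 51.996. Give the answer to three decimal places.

2.004 Cr apfu

FeO: 31.87/71.844 = 0.44360 mol → 0.44360 mol Fe, 0.44360 mol O.
Cr2O3: 68.03/151.989 = 0.44760 mol → 0.89520 mol Cr, 1.34280 mol O.
Total oxygen = 1.78640 mol. Normalization factor = 4/1.78640 = 2.23914.
Cr per 4 O = 0.89520 × 2.23914 = 2.004.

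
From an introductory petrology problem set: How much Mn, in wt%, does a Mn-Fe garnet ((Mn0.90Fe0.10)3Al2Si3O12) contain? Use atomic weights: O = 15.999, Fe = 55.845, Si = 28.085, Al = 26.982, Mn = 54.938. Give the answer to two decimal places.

M((Mn0.90Fe0.10)3Al2Si3O12) = 495.293 g/mol.
Mn contributes 2.70 × 54.938 = 148.333 g per mole.
148.333/495.293 = 0.2995 → 29.95%.

29.95 wt%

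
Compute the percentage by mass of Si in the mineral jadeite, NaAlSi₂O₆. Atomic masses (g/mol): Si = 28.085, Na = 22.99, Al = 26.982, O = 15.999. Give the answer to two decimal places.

Molar mass of NaAlSi₂O₆: 1·22.99 + 1·26.982 + 2·28.085 + 6·15.999 = 202.136 g/mol.
Mass of Si per formula unit: 2 × 28.085 = 56.170 g.
Weight fraction Si = 56.170 / 202.136 = 0.2779.

27.79 mass %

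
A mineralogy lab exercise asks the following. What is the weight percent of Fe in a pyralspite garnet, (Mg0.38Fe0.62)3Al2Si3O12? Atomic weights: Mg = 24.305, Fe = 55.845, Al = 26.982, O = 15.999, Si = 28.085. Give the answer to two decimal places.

22.49 wt%

Formula mass = 1.14×24.305 + 1.86×55.845 + 2×26.982 + 3×28.085 + 12×15.999 = 461.786 g/mol, of which 103.872 g is Fe.
So Fe makes up 103.872/461.786 = 0.2249 of the mass, i.e. 22.49%.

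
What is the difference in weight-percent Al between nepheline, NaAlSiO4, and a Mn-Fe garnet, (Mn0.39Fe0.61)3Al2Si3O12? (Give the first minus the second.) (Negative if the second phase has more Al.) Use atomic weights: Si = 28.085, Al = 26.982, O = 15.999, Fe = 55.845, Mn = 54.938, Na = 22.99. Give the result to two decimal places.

8.13 percentage points

M(NaAlSiO4) = 142.053 g/mol, so wt% Al = 26.982/142.053 × 100 = 18.99%.
M((Mn0.39Fe0.61)3Al2Si3O12) = 496.681 g/mol, so wt% Al = 53.964/496.681 × 100 = 10.86%.
18.99 − 10.86 = 8.13 pp.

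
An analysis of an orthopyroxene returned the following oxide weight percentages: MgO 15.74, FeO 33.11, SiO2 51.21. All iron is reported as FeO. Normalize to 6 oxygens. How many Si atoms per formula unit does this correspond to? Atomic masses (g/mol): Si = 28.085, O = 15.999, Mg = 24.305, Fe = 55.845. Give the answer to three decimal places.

MgO (M=40.304): mol = 0.39053; Mg = 0.39053, O = 0.39053.
FeO (M=71.844): mol = 0.46086; Fe = 0.46086, O = 0.46086.
SiO2 (M=60.083): mol = 0.85232; Si = 0.85232, O = 1.70464.
ΣO = 2.55603; factor = 6/ΣO = 2.34739.
Si apfu = 0.85232 × 2.34739 = 2.001.

2.001 Si apfu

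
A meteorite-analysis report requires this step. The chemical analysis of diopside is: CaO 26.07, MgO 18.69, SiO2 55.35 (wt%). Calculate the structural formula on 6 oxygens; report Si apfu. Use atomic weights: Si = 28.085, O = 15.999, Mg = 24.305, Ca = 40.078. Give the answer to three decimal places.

1.995 Si apfu

CaO: 26.07/56.077 = 0.46490 mol → 0.46490 mol Ca, 0.46490 mol O.
MgO: 18.69/40.304 = 0.46373 mol → 0.46373 mol Mg, 0.46373 mol O.
SiO2: 55.35/60.083 = 0.92123 mol → 0.92123 mol Si, 1.84246 mol O.
Total oxygen = 2.77109 mol. Normalization factor = 6/2.77109 = 2.16521.
Si per 6 O = 0.92123 × 2.16521 = 1.995.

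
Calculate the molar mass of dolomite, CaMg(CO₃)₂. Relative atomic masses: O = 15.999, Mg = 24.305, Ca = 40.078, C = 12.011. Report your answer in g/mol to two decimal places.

The formula mass is the sum 1*40.078 + 1*24.305 + 2*12.011 + 6*15.999.

184.40 g/mol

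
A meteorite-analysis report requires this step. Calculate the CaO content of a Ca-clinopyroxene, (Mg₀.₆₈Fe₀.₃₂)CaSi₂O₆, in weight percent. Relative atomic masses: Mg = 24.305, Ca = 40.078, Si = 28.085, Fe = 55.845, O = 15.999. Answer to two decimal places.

Molar mass of (Mg₀.₆₈Fe₀.₃₂)CaSi₂O₆ = 0.68×24.305 + 0.32×55.845 + 1×40.078 + 2×28.085 + 6×15.999 = 226.640 g/mol.
Each formula unit contains 1 Ca, equivalent to 1/1 = 1.0000 mol CaO.
M(CaO) = 1×40.078 + 1×15.999 = 56.077 g/mol.
Mass of CaO per formula unit = 1.0000 × 56.077 = 56.077 g.
CaO wt% = 56.077 / 226.640 × 100 = 24.74%.

24.74 wt%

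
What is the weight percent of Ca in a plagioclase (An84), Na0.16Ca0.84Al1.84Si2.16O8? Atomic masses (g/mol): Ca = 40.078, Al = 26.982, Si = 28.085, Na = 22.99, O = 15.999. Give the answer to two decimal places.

12.21 mass %

Formula mass = 0.16*22.99 + 0.84*40.078 + 1.84*26.982 + 2.16*28.085 + 8*15.999 = 275.646 g/mol, of which 33.666 g is Ca.
So Ca makes up 33.666/275.646 = 0.1221 of the mass, i.e. 12.21%.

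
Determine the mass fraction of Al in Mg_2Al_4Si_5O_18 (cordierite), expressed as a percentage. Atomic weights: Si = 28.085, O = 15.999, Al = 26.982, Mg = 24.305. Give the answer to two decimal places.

18.45 wt%

Formula mass = 2*24.305 + 4*26.982 + 5*28.085 + 18*15.999 = 584.945 g/mol, of which 107.928 g is Al.
So Al makes up 107.928/584.945 = 0.1845 of the mass, i.e. 18.45%.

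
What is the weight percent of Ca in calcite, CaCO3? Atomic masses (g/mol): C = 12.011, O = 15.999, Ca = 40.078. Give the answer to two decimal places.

40.04 wt%

Formula mass = 1*40.078 + 1*12.011 + 3*15.999 = 100.086 g/mol, of which 40.078 g is Ca.
So Ca makes up 40.078/100.086 = 0.4004 of the mass, i.e. 40.04%.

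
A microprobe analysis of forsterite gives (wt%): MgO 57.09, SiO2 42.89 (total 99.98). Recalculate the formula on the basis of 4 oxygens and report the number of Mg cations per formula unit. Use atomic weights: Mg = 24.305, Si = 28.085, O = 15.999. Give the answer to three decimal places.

1.992 Mg apfu

MgO (M=40.304): mol = 1.41648; Mg = 1.41648, O = 1.41648.
SiO2 (M=60.083): mol = 0.71385; Si = 0.71385, O = 1.42770.
ΣO = 2.84418; factor = 4/ΣO = 1.40638.
Mg apfu = 1.41648 × 1.40638 = 1.992.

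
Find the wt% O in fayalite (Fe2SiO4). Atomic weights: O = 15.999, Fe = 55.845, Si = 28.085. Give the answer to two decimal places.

Formula mass = 2·55.845 + 1·28.085 + 4·15.999 = 203.771 g/mol, of which 63.996 g is O.
So O makes up 63.996/203.771 = 0.3141 of the mass, i.e. 31.41%.

31.41 weight percent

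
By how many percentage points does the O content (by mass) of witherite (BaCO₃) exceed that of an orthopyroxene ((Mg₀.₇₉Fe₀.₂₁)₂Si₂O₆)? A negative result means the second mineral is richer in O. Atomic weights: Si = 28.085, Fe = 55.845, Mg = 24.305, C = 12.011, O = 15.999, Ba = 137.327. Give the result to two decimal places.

-20.53 percentage points

First mineral: 47.997 g O in 197.335 g formula = 24.32 wt% O.
Second mineral: 95.994 g O in 214.021 g formula = 44.85 wt% O.
24.32% − 44.85% gives a difference of -20.53 percentage points.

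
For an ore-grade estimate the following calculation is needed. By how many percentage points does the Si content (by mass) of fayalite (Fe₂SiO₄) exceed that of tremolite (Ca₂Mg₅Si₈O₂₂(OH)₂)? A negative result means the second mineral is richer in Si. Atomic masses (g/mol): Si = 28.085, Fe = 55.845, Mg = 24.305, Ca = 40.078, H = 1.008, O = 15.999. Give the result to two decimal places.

-13.88 percentage points

First mineral: 28.085 g Si in 203.771 g formula = 13.78 wt% Si.
Second mineral: 224.680 g Si in 812.353 g formula = 27.66 wt% Si.
13.78% − 27.66% gives a difference of -13.88 percentage points.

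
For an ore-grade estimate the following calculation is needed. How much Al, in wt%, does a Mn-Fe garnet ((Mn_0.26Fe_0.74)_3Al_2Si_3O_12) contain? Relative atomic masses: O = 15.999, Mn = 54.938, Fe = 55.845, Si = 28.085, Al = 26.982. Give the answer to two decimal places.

10.86 wt%

Molar mass of (Mn_0.26Fe_0.74)_3Al_2Si_3O_12: 0.78*54.938 + 2.22*55.845 + 2*26.982 + 3*28.085 + 12*15.999 = 497.035 g/mol.
Mass of Al per formula unit: 2 × 26.982 = 53.964 g.
Weight fraction Al = 53.964 / 497.035 = 0.1086.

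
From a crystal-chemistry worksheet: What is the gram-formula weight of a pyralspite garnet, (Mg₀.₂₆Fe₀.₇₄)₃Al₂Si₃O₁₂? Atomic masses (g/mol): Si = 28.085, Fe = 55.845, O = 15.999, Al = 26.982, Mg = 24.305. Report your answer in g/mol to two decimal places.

473.14 g/mol

The formula mass is the sum 0.78*24.305 + 2.22*55.845 + 2*26.982 + 3*28.085 + 12*15.999.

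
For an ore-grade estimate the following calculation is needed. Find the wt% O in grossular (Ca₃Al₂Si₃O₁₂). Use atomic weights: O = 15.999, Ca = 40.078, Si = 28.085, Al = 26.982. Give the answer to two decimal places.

Molar mass of Ca₃Al₂Si₃O₁₂: 3·40.078 + 2·26.982 + 3·28.085 + 12·15.999 = 450.441 g/mol.
Mass of O per formula unit: 12 × 15.999 = 191.988 g.
Weight fraction O = 191.988 / 450.441 = 0.4262.

42.62 weight percent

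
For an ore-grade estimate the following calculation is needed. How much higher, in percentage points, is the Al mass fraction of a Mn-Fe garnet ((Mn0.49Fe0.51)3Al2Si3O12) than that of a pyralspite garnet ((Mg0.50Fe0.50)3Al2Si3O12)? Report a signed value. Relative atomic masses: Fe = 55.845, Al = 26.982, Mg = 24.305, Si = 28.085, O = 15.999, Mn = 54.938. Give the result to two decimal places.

-1.11 percentage points

First mineral: 53.964 g Al in 496.409 g formula = 10.87 wt% Al.
Second mineral: 53.964 g Al in 450.432 g formula = 11.98 wt% Al.
10.87% − 11.98% gives a difference of -1.11 percentage points.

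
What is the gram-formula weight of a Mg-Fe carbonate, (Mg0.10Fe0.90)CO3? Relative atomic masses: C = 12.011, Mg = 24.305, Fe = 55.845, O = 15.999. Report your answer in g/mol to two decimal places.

112.70 g/mol

Mg: 0.10 × 24.305 = 2.4305
Fe: 0.90 × 55.845 = 50.2605
C: 1 × 12.011 = 12.0110
O: 3 × 15.999 = 47.9970
Summing the contributions gives the formula mass.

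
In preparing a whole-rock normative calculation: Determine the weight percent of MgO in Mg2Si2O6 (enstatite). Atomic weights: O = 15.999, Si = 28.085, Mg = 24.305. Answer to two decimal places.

Molar mass of Mg2Si2O6 = 2·24.305 + 2·28.085 + 6·15.999 = 200.774 g/mol.
Each formula unit contains 2 Mg, equivalent to 2/1 = 2.0000 mol MgO.
M(MgO) = 1×24.305 + 1×15.999 = 40.304 g/mol.
Mass of MgO per formula unit = 2.0000 × 40.304 = 80.608 g.
MgO wt% = 80.608 / 200.774 × 100 = 40.15%.

40.15 wt%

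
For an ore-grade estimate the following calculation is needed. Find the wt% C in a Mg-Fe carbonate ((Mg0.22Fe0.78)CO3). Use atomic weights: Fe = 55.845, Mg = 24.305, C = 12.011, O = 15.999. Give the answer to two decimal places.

11.03 wt%

Molar mass of (Mg0.22Fe0.78)CO3: 0.22*24.305 + 0.78*55.845 + 1*12.011 + 3*15.999 = 108.914 g/mol.
Mass of C per formula unit: 1 × 12.011 = 12.011 g.
Weight fraction C = 12.011 / 108.914 = 0.1103.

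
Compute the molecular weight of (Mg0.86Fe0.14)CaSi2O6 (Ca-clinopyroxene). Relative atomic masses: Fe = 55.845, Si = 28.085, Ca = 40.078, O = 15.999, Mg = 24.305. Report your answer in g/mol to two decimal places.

220.96 g/mol

M = 0.86×24.305 + 0.14×55.845 + 1×40.078 + 2×28.085 + 6×15.999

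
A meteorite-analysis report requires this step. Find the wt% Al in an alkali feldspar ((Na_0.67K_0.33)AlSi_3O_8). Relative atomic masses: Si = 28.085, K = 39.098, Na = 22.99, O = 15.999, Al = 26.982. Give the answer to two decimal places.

Molar mass of (Na_0.67K_0.33)AlSi_3O_8: 0.67*22.99 + 0.33*39.098 + 1*26.982 + 3*28.085 + 8*15.999 = 267.535 g/mol.
Mass of Al per formula unit: 1 × 26.982 = 26.982 g.
Weight fraction Al = 26.982 / 267.535 = 0.1009.

10.09 mass %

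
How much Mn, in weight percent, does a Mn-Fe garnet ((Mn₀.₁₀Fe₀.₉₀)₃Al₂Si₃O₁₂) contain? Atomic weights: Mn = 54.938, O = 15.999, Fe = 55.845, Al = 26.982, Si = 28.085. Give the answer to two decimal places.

M((Mn₀.₁₀Fe₀.₉₀)₃Al₂Si₃O₁₂) = 497.470 g/mol.
Mn contributes 0.30 × 54.938 = 16.481 g per mole.
16.481/497.470 = 0.0331 → 3.31%.

3.31 weight percent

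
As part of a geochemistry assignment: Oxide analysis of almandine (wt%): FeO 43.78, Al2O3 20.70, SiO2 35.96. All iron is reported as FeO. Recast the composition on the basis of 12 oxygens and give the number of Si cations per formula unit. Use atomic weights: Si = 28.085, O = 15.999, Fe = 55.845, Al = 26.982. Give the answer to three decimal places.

2.973 Si apfu

FeO (M=71.844): mol = 0.60938; Fe = 0.60938, O = 0.60938.
Al2O3 (M=101.961): mol = 0.20302; Al = 0.40604, O = 0.60906.
SiO2 (M=60.083): mol = 0.59851; Si = 0.59851, O = 1.19702.
ΣO = 2.41546; factor = 12/ΣO = 4.96800.
Si apfu = 0.59851 × 4.96800 = 2.973.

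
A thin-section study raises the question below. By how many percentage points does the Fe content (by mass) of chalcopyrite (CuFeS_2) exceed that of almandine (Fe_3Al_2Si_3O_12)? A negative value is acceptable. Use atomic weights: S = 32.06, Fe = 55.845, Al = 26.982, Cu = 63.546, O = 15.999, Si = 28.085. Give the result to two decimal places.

-3.23 percentage points

M(CuFeS_2) = 183.511 g/mol, so wt% Fe = 55.845/183.511 × 100 = 30.43%.
M(Fe_3Al_2Si_3O_12) = 497.742 g/mol, so wt% Fe = 167.535/497.742 × 100 = 33.66%.
30.43 − 33.66 = -3.23 pp.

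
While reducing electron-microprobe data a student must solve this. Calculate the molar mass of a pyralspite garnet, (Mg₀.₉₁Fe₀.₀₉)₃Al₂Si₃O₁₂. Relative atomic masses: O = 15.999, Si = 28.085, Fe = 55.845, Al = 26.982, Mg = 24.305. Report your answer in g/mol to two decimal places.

The formula mass is the sum 2.73(24.305) + 0.27(55.845) + 2(26.982) + 3(28.085) + 12(15.999).

411.64 g/mol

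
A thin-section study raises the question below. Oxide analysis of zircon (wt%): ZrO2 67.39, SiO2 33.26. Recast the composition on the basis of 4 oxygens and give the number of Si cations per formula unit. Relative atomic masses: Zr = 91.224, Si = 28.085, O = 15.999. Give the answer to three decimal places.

1.006 Si apfu

ZrO2: 67.39/123.222 = 0.54690 mol → 0.54690 mol Zr, 1.09380 mol O.
SiO2: 33.26/60.083 = 0.55357 mol → 0.55357 mol Si, 1.10714 mol O.
Total oxygen = 2.20094 mol. Normalization factor = 4/2.20094 = 1.81741.
Si per 4 O = 0.55357 × 1.81741 = 1.006.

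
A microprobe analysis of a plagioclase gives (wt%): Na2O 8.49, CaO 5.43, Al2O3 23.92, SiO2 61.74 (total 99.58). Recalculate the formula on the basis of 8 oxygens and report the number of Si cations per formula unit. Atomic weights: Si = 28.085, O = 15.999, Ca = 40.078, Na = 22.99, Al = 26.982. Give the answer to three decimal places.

2.747 Si apfu

Na2O: 8.49/61.979 = 0.13698 mol → 0.27396 mol Na, 0.13698 mol O.
CaO: 5.43/56.077 = 0.09683 mol → 0.09683 mol Ca, 0.09683 mol O.
Al2O3: 23.92/101.961 = 0.23460 mol → 0.46920 mol Al, 0.70380 mol O.
SiO2: 61.74/60.083 = 1.02758 mol → 1.02758 mol Si, 2.05516 mol O.
Total oxygen = 2.99277 mol. Normalization factor = 8/2.99277 = 2.67311.
Si per 8 O = 1.02758 × 2.67311 = 2.747.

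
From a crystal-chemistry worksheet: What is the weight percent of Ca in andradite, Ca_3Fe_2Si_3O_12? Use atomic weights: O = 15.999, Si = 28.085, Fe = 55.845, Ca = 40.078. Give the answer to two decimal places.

23.66 mass %

Formula mass = 3*40.078 + 2*55.845 + 3*28.085 + 12*15.999 = 508.167 g/mol, of which 120.234 g is Ca.
So Ca makes up 120.234/508.167 = 0.2366 of the mass, i.e. 23.66%.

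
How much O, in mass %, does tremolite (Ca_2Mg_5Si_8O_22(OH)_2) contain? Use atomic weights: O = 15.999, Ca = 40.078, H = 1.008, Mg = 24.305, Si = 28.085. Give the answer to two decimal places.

47.27 mass %

M(Ca_2Mg_5Si_8O_22(OH)_2) = 812.353 g/mol.
O contributes 24 × 15.999 = 383.976 g per mole.
383.976/812.353 = 0.4727 → 47.27%.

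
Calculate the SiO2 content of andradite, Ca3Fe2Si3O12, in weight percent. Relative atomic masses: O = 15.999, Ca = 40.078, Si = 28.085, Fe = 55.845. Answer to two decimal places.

35.47 wt%

M(Ca3Fe2Si3O12) = 508.167 g/mol; M(SiO2) = 60.083 g/mol.
Moles SiO2 per formula unit = 3 Si ÷ 1 = 3.0000.
SiO2 fraction = (3.0000 × 60.083) / 508.167 = 180.249/508.167 = 0.3547.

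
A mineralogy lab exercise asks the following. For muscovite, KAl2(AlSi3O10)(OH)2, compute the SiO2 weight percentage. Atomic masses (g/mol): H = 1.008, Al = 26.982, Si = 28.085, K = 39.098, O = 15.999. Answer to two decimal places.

Molar mass of KAl2(AlSi3O10)(OH)2 = 1×39.098 + 3×26.982 + 3×28.085 + 12×15.999 + 2×1.008 = 398.303 g/mol.
Each formula unit contains 3 Si, equivalent to 3/1 = 3.0000 mol SiO2.
M(SiO2) = 1×28.085 + 2×15.999 = 60.083 g/mol.
Mass of SiO2 per formula unit = 3.0000 × 60.083 = 180.249 g.
SiO2 wt% = 180.249 / 398.303 × 100 = 45.25%.

45.25 wt%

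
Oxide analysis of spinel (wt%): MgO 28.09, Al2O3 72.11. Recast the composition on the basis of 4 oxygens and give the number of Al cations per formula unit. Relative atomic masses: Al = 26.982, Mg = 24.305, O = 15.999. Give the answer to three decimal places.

28.09 wt% MgO ÷ 40.304 g/mol = 0.69695 mol, giving 0.69695 Mg and 0.69695 O.
72.11 wt% Al2O3 ÷ 101.961 g/mol = 0.70723 mol, giving 1.41446 Al and 2.12169 O.
Oxygen sums to 2.81864; scaling by 4/2.81864 = 1.41912 puts the formula on 4 O.
Al: 1.41446 × 1.41912 = 2.007 atoms per formula unit.

2.007 Al apfu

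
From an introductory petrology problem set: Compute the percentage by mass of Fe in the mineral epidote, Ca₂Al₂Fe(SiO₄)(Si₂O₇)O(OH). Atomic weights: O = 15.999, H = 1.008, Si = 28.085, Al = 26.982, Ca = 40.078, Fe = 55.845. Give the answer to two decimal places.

Molar mass of Ca₂Al₂Fe(SiO₄)(Si₂O₇)O(OH): 2·40.078 + 2·26.982 + 1·55.845 + 3·28.085 + 13·15.999 + 1·1.008 = 483.215 g/mol.
Mass of Fe per formula unit: 1 × 55.845 = 55.845 g.
Weight fraction Fe = 55.845 / 483.215 = 0.1156.

11.56 wt%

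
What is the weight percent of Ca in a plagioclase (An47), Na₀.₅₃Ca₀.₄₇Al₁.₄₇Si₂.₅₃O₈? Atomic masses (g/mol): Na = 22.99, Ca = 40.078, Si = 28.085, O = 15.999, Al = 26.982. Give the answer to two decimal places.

6.98 weight percent

Molar mass of Na₀.₅₃Ca₀.₄₇Al₁.₄₇Si₂.₅₃O₈: 0.53*22.99 + 0.47*40.078 + 1.47*26.982 + 2.53*28.085 + 8*15.999 = 269.732 g/mol.
Mass of Ca per formula unit: 0.47 × 40.078 = 18.837 g.
Weight fraction Ca = 18.837 / 269.732 = 0.0698.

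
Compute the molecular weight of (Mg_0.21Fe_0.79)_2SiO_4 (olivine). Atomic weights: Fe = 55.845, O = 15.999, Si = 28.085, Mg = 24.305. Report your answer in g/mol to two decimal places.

The formula mass is the sum 0.42*24.305 + 1.58*55.845 + 1*28.085 + 4*15.999.

190.52 g/mol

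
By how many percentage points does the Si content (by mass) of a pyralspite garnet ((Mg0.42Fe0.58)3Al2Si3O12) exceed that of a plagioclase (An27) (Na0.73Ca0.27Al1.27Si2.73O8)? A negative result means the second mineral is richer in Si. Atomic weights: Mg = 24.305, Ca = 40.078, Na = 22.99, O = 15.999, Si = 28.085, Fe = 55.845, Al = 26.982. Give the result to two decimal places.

First mineral: 84.255 g Si in 458.002 g formula = 18.40 wt% Si.
Second mineral: 76.672 g Si in 266.535 g formula = 28.77 wt% Si.
18.40% − 28.77% gives a difference of -10.37 percentage points.

-10.37 percentage points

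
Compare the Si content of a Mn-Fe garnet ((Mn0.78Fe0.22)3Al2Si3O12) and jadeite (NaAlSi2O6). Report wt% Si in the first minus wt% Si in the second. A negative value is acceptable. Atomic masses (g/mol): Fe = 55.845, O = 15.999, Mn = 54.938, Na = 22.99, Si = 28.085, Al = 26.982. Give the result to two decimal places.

-10.79 percentage points

M((Mn0.78Fe0.22)3Al2Si3O12) = 495.620 g/mol, so wt% Si = 84.255/495.620 × 100 = 17.00%.
M(NaAlSi2O6) = 202.136 g/mol, so wt% Si = 56.170/202.136 × 100 = 27.79%.
17.00 − 27.79 = -10.79 pp.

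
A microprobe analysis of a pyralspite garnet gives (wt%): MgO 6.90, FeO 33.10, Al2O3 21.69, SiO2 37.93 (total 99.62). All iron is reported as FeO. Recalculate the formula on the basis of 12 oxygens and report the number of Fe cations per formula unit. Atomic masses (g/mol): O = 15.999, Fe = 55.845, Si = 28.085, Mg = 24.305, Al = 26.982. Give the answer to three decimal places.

2.183 Fe apfu

6.90 wt% MgO ÷ 40.304 g/mol = 0.17120 mol, giving 0.17120 Mg and 0.17120 O.
33.10 wt% FeO ÷ 71.844 g/mol = 0.46072 mol, giving 0.46072 Fe and 0.46072 O.
21.69 wt% Al2O3 ÷ 101.961 g/mol = 0.21273 mol, giving 0.42546 Al and 0.63819 O.
37.93 wt% SiO2 ÷ 60.083 g/mol = 0.63129 mol, giving 0.63129 Si and 1.26258 O.
Oxygen sums to 2.53269; scaling by 12/2.53269 = 4.73805 puts the formula on 12 O.
Fe: 0.46072 × 4.73805 = 2.183 atoms per formula unit.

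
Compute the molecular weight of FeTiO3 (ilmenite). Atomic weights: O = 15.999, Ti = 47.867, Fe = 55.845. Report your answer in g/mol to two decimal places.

The formula mass is the sum 1×55.845 + 1×47.867 + 3×15.999.

151.71 g/mol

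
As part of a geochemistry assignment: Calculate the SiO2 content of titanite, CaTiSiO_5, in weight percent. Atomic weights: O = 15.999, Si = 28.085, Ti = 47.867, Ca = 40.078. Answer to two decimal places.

M(CaTiSiO_5) = 196.025 g/mol; M(SiO2) = 60.083 g/mol.
Moles SiO2 per formula unit = 1 Si ÷ 1 = 1.0000.
SiO2 fraction = (1.0000 × 60.083) / 196.025 = 60.083/196.025 = 0.3065.

30.65 wt%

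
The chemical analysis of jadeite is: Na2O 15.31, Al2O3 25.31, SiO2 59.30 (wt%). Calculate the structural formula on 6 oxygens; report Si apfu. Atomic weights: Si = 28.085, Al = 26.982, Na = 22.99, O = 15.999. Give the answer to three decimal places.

1.997 Si apfu

Na2O (M=61.979): mol = 0.24702; Na = 0.49404, O = 0.24702.
Al2O3 (M=101.961): mol = 0.24823; Al = 0.49646, O = 0.74469.
SiO2 (M=60.083): mol = 0.98697; Si = 0.98697, O = 1.97394.
ΣO = 2.96565; factor = 6/ΣO = 2.02317.
Si apfu = 0.98697 × 2.02317 = 1.997.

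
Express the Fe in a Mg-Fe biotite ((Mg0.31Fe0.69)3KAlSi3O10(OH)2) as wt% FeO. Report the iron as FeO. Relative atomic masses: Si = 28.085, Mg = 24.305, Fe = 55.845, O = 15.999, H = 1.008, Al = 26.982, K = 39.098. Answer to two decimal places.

Molar mass of (Mg0.31Fe0.69)3KAlSi3O10(OH)2 = 0.93*24.305 + 2.07*55.845 + 1*39.098 + 1*26.982 + 3*28.085 + 12*15.999 + 2*1.008 = 482.542 g/mol.
Each formula unit contains 2.07 Fe, equivalent to 2.07/1 = 2.0700 mol FeO.
M(FeO) = 1×55.845 + 1×15.999 = 71.844 g/mol.
Mass of FeO per formula unit = 2.0700 × 71.844 = 148.717 g.
FeO wt% = 148.717 / 482.542 × 100 = 30.82%.

30.82 wt%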